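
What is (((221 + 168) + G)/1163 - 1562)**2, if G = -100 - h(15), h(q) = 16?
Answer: 3299065566889/1352569 ≈ 2.4391e+6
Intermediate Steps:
G = -116 (G = -100 - 1*16 = -100 - 16 = -116)
(((221 + 168) + G)/1163 - 1562)**2 = (((221 + 168) - 116)/1163 - 1562)**2 = ((389 - 116)*(1/1163) - 1562)**2 = (273*(1/1163) - 1562)**2 = (273/1163 - 1562)**2 = (-1816333/1163)**2 = 3299065566889/1352569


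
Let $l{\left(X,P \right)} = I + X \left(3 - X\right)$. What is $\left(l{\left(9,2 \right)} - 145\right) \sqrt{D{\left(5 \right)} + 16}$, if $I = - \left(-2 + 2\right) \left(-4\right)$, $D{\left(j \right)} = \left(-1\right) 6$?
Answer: $- 199 \sqrt{10} \approx -629.29$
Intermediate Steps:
$D{\left(j \right)} = -6$
$I = 0$ ($I = - 0 \left(-4\right) = \left(-1\right) 0 = 0$)
$l{\left(X,P \right)} = X \left(3 - X\right)$ ($l{\left(X,P \right)} = 0 + X \left(3 - X\right) = X \left(3 - X\right)$)
$\left(l{\left(9,2 \right)} - 145\right) \sqrt{D{\left(5 \right)} + 16} = \left(9 \left(3 - 9\right) - 145\right) \sqrt{-6 + 16} = \left(9 \left(3 - 9\right) - 145\right) \sqrt{10} = \left(9 \left(-6\right) - 145\right) \sqrt{10} = \left(-54 - 145\right) \sqrt{10} = - 199 \sqrt{10}$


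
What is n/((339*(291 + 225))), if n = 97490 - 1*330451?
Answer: -232961/174924 ≈ -1.3318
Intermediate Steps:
n = -232961 (n = 97490 - 330451 = -232961)
n/((339*(291 + 225))) = -232961*1/(339*(291 + 225)) = -232961/(339*516) = -232961/174924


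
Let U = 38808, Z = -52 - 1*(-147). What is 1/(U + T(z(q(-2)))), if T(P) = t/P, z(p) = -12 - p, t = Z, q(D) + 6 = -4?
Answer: 2/77521 ≈ 2.5799e-5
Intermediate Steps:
Z = 95 (Z = -52 + 147 = 95)
q(D) = -10 (q(D) = -6 - 4 = -10)
t = 95
T(P) = 95/P
1/(U + T(z(q(-2)))) = 1/(38808 + 95/(-12 - 1*(-10))) = 1/(38808 + 95/(-12 + 10)) = 1/(38808 + 95/(-2)) = 1/(38808 + 95*(-½)) = 1/(38808 - 95/2) = 1/(77521/2) = 2/77521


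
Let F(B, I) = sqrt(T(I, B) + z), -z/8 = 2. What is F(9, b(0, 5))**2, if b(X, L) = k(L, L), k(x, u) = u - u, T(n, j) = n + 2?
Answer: -14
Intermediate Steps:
T(n, j) = 2 + n
z = -16 (z = -8*2 = -16)
k(x, u) = 0
b(X, L) = 0
F(B, I) = sqrt(-14 + I) (F(B, I) = sqrt((2 + I) - 16) = sqrt(-14 + I))
F(9, b(0, 5))**2 = (sqrt(-14 + 0))**2 = (sqrt(-14))**2 = (I*sqrt(14))**2 = -14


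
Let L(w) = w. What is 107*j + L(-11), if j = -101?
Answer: -10818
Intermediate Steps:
107*j + L(-11) = 107*(-101) - 11 = -10807 - 11 = -10818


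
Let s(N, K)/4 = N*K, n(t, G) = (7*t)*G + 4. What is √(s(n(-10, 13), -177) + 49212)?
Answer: 6*√19185 ≈ 831.06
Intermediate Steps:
n(t, G) = 4 + 7*G*t (n(t, G) = 7*G*t + 4 = 4 + 7*G*t)
s(N, K) = 4*K*N (s(N, K) = 4*(N*K) = 4*(K*N) = 4*K*N)
√(s(n(-10, 13), -177) + 49212) = √(4*(-177)*(4 + 7*13*(-10)) + 49212) = √(4*(-177)*(4 - 910) + 49212) = √(4*(-177)*(-906) + 49212) = √(641448 + 49212) = √690660 = 6*√19185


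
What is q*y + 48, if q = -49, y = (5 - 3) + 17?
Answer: -883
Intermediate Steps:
y = 19 (y = 2 + 17 = 19)
q*y + 48 = -49*19 + 48 = -931 + 48 = -883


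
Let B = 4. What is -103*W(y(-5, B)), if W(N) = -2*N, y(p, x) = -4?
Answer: -824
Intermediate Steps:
-103*W(y(-5, B)) = -(-206)*(-4) = -103*8 = -824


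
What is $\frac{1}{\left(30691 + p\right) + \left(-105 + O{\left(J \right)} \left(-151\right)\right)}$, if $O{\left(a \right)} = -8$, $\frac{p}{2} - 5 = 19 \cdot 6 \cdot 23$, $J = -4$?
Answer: $\frac{1}{37048} \approx 2.6992 \cdot 10^{-5}$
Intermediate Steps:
$p = 5254$ ($p = 10 + 2 \cdot 19 \cdot 6 \cdot 23 = 10 + 2 \cdot 114 \cdot 23 = 10 + 2 \cdot 2622 = 10 + 5244 = 5254$)
$\frac{1}{\left(30691 + p\right) + \left(-105 + O{\left(J \right)} \left(-151\right)\right)} = \frac{1}{\left(30691 + 5254\right) - -1103} = \frac{1}{35945 + \left(-105 + 1208\right)} = \frac{1}{35945 + 1103} = \frac{1}{37048}$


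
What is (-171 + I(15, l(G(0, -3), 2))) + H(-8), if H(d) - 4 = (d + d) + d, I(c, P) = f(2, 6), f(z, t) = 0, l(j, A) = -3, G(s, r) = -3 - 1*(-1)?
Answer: -191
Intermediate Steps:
G(s, r) = -2 (G(s, r) = -3 + 1 = -2)
I(c, P) = 0
H(d) = 4 + 3*d (H(d) = 4 + ((d + d) + d) = 4 + (2*d + d) = 4 + 3*d)
(-171 + I(15, l(G(0, -3), 2))) + H(-8) = (-171 + 0) + (4 + 3*(-8)) = -171 + (4 - 24) = -171 - 20 = -191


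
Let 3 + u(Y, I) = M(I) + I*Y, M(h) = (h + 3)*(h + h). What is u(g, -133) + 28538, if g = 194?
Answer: 37313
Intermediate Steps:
M(h) = 2*h*(3 + h) (M(h) = (3 + h)*(2*h) = 2*h*(3 + h))
u(Y, I) = -3 + I*Y + 2*I*(3 + I) (u(Y, I) = -3 + (2*I*(3 + I) + I*Y) = -3 + (I*Y + 2*I*(3 + I)) = -3 + I*Y + 2*I*(3 + I))
u(g, -133) + 28538 = (-3 - 133*194 + 2*(-133)*(3 - 133)) + 28538 = (-3 - 25802 + 2*(-133)*(-130)) + 28538 = (-3 - 25802 + 34580) + 28538 = 8775 + 28538 = 37313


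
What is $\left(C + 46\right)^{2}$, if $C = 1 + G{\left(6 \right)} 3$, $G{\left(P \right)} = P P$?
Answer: $24025$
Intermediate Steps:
$G{\left(P \right)} = P^{2}$
$C = 109$ ($C = 1 + 6^{2} \cdot 3 = 1 + 36 \cdot 3 = 1 + 108 = 109$)
$\left(C + 46\right)^{2} = \left(109 + 46\right)^{2} = 155^{2} = 24025$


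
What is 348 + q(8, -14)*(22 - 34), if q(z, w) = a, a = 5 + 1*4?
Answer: 240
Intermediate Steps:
a = 9 (a = 5 + 4 = 9)
q(z, w) = 9
348 + q(8, -14)*(22 - 34) = 348 + 9*(22 - 34) = 348 + 9*(-12) = 348 - 108 = 240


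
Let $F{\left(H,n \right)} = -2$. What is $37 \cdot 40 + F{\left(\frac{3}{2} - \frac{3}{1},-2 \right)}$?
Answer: $1478$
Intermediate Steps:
$37 \cdot 40 + F{\left(\frac{3}{2} - \frac{3}{1},-2 \right)} = 37 \cdot 40 - 2 = 1480 - 2 = 1478$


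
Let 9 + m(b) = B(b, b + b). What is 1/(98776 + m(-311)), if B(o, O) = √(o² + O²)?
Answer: 98767/9754436684 - 311*√5/9754436684 ≈ 1.0054e-5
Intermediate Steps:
B(o, O) = √(O² + o²)
m(b) = -9 + √5*√(b²) (m(b) = -9 + √((b + b)² + b²) = -9 + √((2*b)² + b²) = -9 + √(4*b² + b²) = -9 + √(5*b²) = -9 + √5*√(b²))
1/(98776 + m(-311)) = 1/(98776 + (-9 + √5*√((-311)²))) = 1/(98776 + (-9 + √5*√96721)) = 1/(98776 + (-9 + √5*311)) = 1/(98776 + (-9 + 311*√5)) = 1/(98767 + 311*√5)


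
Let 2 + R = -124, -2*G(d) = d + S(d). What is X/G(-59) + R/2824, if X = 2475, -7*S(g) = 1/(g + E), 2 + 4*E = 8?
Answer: 624830549/7451124 ≈ 83.857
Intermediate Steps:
E = 3/2 (E = -1/2 + (1/4)*8 = -1/2 + 2 = 3/2 ≈ 1.5000)
S(g) = -1/(7*(3/2 + g)) (S(g) = -1/(7*(g + 3/2)) = -1/(7*(3/2 + g)))
G(d) = 1/(21 + 14*d) - d/2 (G(d) = -(d - 2/(21 + 14*d))/2 = 1/(21 + 14*d) - d/2)
R = -126 (R = -2 - 124 = -126)
X/G(-59) + R/2824 = 2475/(((2 - 7*(-59)*(3 + 2*(-59)))/(14*(3 + 2*(-59))))) - 126/2824 = 2475/(((2 - 7*(-59)*(3 - 118))/(14*(3 - 118)))) - 126*1/2824 = 2475/(((1/14)*(2 - 7*(-59)*(-115))/(-115))) - 63/1412 = 2475/(((1/14)*(-1/115)*(2 - 47495))) - 63/1412 = 2475/(((1/14)*(-1/115)*(-47493))) - 63/1412 = 2475/(47493/1610) - 63/1412 = 2475*(1610/47493) - 63/1412 = 442750/5277 - 63/1412 = 624830549/7451124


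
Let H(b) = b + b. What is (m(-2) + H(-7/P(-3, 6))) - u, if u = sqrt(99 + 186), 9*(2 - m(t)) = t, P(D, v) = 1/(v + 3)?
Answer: -1114/9 - sqrt(285) ≈ -140.66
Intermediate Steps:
P(D, v) = 1/(3 + v)
m(t) = 2 - t/9
u = sqrt(285) ≈ 16.882
H(b) = 2*b
(m(-2) + H(-7/P(-3, 6))) - u = ((2 - 1/9*(-2)) + 2*(-7/(1/(3 + 6)))) - sqrt(285) = ((2 + 2/9) + 2*(-7/(1/9))) - sqrt(285) = (20/9 + 2*(-7/1/9)) - sqrt(285) = (20/9 + 2*(-7*9)) - sqrt(285) = (20/9 + 2*(-63)) - sqrt(285) = (20/9 - 126) - sqrt(285) = -1114/9 - sqrt(285)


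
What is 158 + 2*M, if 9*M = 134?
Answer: 1690/9 ≈ 187.78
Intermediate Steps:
M = 134/9 (M = (⅑)*134 = 134/9 ≈ 14.889)
158 + 2*M = 158 + 2*(134/9) = 158 + 268/9 = 1690/9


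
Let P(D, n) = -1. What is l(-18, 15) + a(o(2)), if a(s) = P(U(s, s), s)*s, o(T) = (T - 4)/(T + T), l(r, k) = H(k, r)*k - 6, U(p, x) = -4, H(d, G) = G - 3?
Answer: -641/2 ≈ -320.50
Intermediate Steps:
H(d, G) = -3 + G
l(r, k) = -6 + k*(-3 + r) (l(r, k) = (-3 + r)*k - 6 = k*(-3 + r) - 6 = -6 + k*(-3 + r))
o(T) = (-4 + T)/(2*T) (o(T) = (-4 + T)/((2*T)) = (-4 + T)*(1/(2*T)) = (-4 + T)/(2*T))
a(s) = -s
l(-18, 15) + a(o(2)) = (-6 + 15*(-3 - 18)) - (-4 + 2)/(2*2) = (-6 + 15*(-21)) - (-2)/(2*2) = (-6 - 315) - 1*(-½) = -321 + ½ = -641/2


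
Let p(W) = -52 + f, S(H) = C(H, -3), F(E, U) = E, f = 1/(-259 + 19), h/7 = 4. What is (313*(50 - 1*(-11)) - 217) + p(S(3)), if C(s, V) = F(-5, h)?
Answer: 4517759/240 ≈ 18824.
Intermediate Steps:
h = 28 (h = 7*4 = 28)
f = -1/240 (f = 1/(-240) = -1/240 ≈ -0.0041667)
C(s, V) = -5
S(H) = -5
p(W) = -12481/240 (p(W) = -52 - 1/240 = -12481/240)
(313*(50 - 1*(-11)) - 217) + p(S(3)) = (313*(50 - 1*(-11)) - 217) - 12481/240 = (313*(50 + 11) - 217) - 12481/240 = (313*61 - 217) - 12481/240 = (19093 - 217) - 12481/240 = 18876 - 12481/240 = 4517759/240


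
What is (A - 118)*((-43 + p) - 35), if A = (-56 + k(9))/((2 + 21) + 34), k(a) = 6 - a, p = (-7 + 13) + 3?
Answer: 156055/19 ≈ 8213.4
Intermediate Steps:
p = 9 (p = 6 + 3 = 9)
A = -59/57 (A = (-56 + (6 - 1*9))/((2 + 21) + 34) = (-56 + (6 - 9))/(23 + 34) = (-56 - 3)/57 = -59*1/57 = -59/57 ≈ -1.0351)
(A - 118)*((-43 + p) - 35) = (-59/57 - 118)*((-43 + 9) - 35) = -6785*(-34 - 35)/57 = -6785/57*(-69) = 156055/19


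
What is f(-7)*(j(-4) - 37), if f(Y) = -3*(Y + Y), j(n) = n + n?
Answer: -1890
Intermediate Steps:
j(n) = 2*n
f(Y) = -6*Y
f(-7)*(j(-4) - 37) = (-6*(-7))*(2*(-4) - 37) = 42*(-8 - 37) = 42*(-45) = -1890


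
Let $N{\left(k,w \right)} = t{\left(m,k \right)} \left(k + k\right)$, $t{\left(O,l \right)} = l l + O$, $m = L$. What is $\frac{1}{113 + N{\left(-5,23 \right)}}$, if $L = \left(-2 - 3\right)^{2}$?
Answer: $- \frac{1}{387} \approx -0.002584$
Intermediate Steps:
$L = 25$ ($L = \left(-5\right)^{2} = 25$)
$m = 25$
$t{\left(O,l \right)} = O + l^{2}$ ($t{\left(O,l \right)} = l^{2} + O = O + l^{2}$)
$N{\left(k,w \right)} = 2 k \left(25 + k^{2}\right)$ ($N{\left(k,w \right)} = \left(25 + k^{2}\right) \left(k + k\right) = \left(25 + k^{2}\right) 2 k = 2 k \left(25 + k^{2}\right)$)
$\frac{1}{113 + N{\left(-5,23 \right)}} = \frac{1}{113 + 2 \left(-5\right) \left(25 + \left(-5\right)^{2}\right)} = \frac{1}{113 + 2 \left(-5\right) \left(25 + 25\right)} = \frac{1}{113 + 2 \left(-5\right) 50} = \frac{1}{113 - 500} = \frac{1}{-387} = - \frac{1}{387}$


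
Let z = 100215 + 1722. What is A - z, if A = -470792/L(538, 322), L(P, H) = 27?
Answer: -3223091/27 ≈ -1.1937e+5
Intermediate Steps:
z = 101937
A = -470792/27 ≈ -17437.
A - z = -470792/27 - 1*101937 = -470792/27 - 101937 = -3223091/27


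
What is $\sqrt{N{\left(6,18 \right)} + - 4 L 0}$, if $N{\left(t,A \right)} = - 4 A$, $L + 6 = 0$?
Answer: $6 i \sqrt{2} \approx 8.4853 i$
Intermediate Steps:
$L = -6$ ($L = -6 + 0 = -6$)
$\sqrt{N{\left(6,18 \right)} + - 4 L 0} = \sqrt{\left(-4\right) 18 + \left(-4\right) \left(-6\right) 0} = \sqrt{-72 + 24 \cdot 0} = \sqrt{-72 + 0} = \sqrt{-72} = 6 i \sqrt{2}$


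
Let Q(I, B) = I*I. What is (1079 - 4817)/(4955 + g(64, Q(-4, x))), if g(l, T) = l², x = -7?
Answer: -178/431 ≈ -0.41299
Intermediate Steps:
Q(I, B) = I²
(1079 - 4817)/(4955 + g(64, Q(-4, x))) = (1079 - 4817)/(4955 + 64²) = -3738/(4955 + 4096) = -3738/9051 = -3738*1/9051 = -178/431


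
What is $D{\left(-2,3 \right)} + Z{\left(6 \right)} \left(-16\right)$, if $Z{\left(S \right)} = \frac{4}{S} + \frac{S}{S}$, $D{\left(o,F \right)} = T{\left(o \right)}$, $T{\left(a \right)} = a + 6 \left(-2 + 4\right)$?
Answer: $- \frac{50}{3} \approx -16.667$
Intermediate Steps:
$T{\left(a \right)} = 12 + a$ ($T{\left(a \right)} = a + 6 \cdot 2 = a + 12 = 12 + a$)
$D{\left(o,F \right)} = 12 + o$
$Z{\left(S \right)} = 1 + \frac{4}{S}$ ($Z{\left(S \right)} = \frac{4}{S} + 1 = 1 + \frac{4}{S}$)
$D{\left(-2,3 \right)} + Z{\left(6 \right)} \left(-16\right) = \left(12 - 2\right) + \frac{4 + 6}{6} \left(-16\right) = 10 + \frac{1}{6} \cdot 10 \left(-16\right) = 10 + \frac{5}{3} \left(-16\right) = 10 - \frac{80}{3} = - \frac{50}{3}$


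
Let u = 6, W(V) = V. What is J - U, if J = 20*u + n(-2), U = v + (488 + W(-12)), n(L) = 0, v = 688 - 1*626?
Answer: -418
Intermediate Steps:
v = 62 (v = 688 - 626 = 62)
U = 538 (U = 62 + (488 - 12) = 62 + 476 = 538)
J = 120 (J = 20*6 + 0 = 120 + 0 = 120)
J - U = 120 - 1*538 = 120 - 538 = -418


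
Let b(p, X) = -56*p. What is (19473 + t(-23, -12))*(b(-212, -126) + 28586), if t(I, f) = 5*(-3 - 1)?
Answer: 787029474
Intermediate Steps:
t(I, f) = -20 (t(I, f) = 5*(-4) = -20)
(19473 + t(-23, -12))*(b(-212, -126) + 28586) = (19473 - 20)*(-56*(-212) + 28586) = 19453*(11872 + 28586) = 19453*40458 = 787029474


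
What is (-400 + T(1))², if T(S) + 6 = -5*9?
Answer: 203401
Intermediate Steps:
T(S) = -51 (T(S) = -6 - 5*9 = -6 - 45 = -51)
(-400 + T(1))² = (-400 - 51)² = (-451)² = 203401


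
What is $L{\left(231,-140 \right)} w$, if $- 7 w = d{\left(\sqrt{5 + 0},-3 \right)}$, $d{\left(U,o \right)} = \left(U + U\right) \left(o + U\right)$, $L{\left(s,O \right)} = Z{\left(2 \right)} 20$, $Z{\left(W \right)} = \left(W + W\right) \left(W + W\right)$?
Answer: $- \frac{3200}{7} + \frac{1920 \sqrt{5}}{7} \approx 156.18$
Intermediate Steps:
$Z{\left(W \right)} = 4 W^{2}$ ($Z{\left(W \right)} = 2 W 2 W = 4 W^{2}$)
$L{\left(s,O \right)} = 320$ ($L{\left(s,O \right)} = 4 \cdot 2^{2} \cdot 20 = 4 \cdot 4 \cdot 20 = 16 \cdot 20 = 320$)
$d{\left(U,o \right)} = 2 U \left(U + o\right)$
$w = - \frac{2 \sqrt{5} \left(-3 + \sqrt{5}\right)}{7}$ ($w = - \frac{2 \sqrt{5 + 0} \left(\sqrt{5 + 0} - 3\right)}{7} = - \frac{2 \sqrt{5} \left(\sqrt{5} - 3\right)}{7} = - \frac{2 \sqrt{5} \left(-3 + \sqrt{5}\right)}{7} \approx 0.48806$)
$L{\left(231,-140 \right)} w = 320 \left(- \frac{10}{7} + \frac{6 \sqrt{5}}{7}\right) = - \frac{3200}{7} + \frac{1920 \sqrt{5}}{7}$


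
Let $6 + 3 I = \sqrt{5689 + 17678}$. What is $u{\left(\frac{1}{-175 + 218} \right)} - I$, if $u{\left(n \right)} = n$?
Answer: $\frac{87}{43} - \frac{\sqrt{23367}}{3} \approx -48.931$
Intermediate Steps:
$I = -2 + \frac{\sqrt{23367}}{3}$ ($I = -2 + \frac{\sqrt{5689 + 17678}}{3} = -2 + \frac{\sqrt{23367}}{3} \approx 48.954$)
$u{\left(\frac{1}{-175 + 218} \right)} - I = \frac{1}{-175 + 218} - \left(-2 + \frac{\sqrt{23367}}{3}\right) = \frac{1}{43} + \left(2 - \frac{\sqrt{23367}}{3}\right) = \frac{87}{43} - \frac{\sqrt{23367}}{3}$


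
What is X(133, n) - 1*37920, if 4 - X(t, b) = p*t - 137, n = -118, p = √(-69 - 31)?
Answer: -37779 - 1330*I ≈ -37779.0 - 1330.0*I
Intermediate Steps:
p = 10*I (p = √(-100) = 10*I ≈ 10.0*I)
X(t, b) = 141 - 10*I*t (X(t, b) = 4 - ((10*I)*t - 137) = 4 - (10*I*t - 137) = 4 - (-137 + 10*I*t) = 4 + (137 - 10*I*t) = 141 - 10*I*t)
X(133, n) - 1*37920 = (141 - 10*I*133) - 1*37920 = (141 - 1330*I) - 37920 = -37779 - 1330*I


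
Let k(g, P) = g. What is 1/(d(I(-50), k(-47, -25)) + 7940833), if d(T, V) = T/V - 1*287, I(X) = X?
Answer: 47/373205712 ≈ 1.2594e-7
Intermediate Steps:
d(T, V) = -287 + T/V (d(T, V) = T/V - 287 = -287 + T/V)
1/(d(I(-50), k(-47, -25)) + 7940833) = 1/((-287 - 50/(-47)) + 7940833) = 1/((-287 - 50*(-1/47)) + 7940833) = 1/((-287 + 50/47) + 7940833) = 1/(-13439/47 + 7940833) = 1/(373205712/47) = 47/373205712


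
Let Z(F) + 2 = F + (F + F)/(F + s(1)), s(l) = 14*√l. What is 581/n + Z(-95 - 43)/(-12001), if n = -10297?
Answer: -24595932/547257601 ≈ -0.044944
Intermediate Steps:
Z(F) = -2 + F + 2*F/(14 + F) (Z(F) = -2 + (F + (F + F)/(F + 14*√1)) = -2 + (F + (2*F)/(F + 14*1)) = -2 + (F + (2*F)/(F + 14)) = -2 + (F + (2*F)/(14 + F)) = -2 + (F + 2*F/(14 + F)) = -2 + F + 2*F/(14 + F))
581/n + Z(-95 - 43)/(-12001) = 581/(-10297) + ((-28 + (-95 - 43)² + 14*(-95 - 43))/(14 + (-95 - 43)))/(-12001) = 581*(-1/10297) + ((-28 + (-138)² + 14*(-138))/(14 - 138))*(-1/12001) = -83/1471 + ((-28 + 19044 - 1932)/(-124))*(-1/12001) = -83/1471 - 1/124*17084*(-1/12001) = -83/1471 - 4271/31*(-1/12001) = -83/1471 + 4271/372031 = -24595932/547257601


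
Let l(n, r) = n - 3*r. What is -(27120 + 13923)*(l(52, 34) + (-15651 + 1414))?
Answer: 586381341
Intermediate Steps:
-(27120 + 13923)*(l(52, 34) + (-15651 + 1414)) = -(27120 + 13923)*((52 - 3*34) + (-15651 + 1414)) = -41043*((52 - 102) - 14237) = -41043*(-50 - 14237) = -41043*(-14287) = -1*(-586381341) = 586381341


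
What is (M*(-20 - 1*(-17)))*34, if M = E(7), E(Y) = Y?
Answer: -714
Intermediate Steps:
M = 7
(M*(-20 - 1*(-17)))*34 = (7*(-20 - 1*(-17)))*34 = (7*(-20 + 17))*34 = (7*(-3))*34 = -21*34 = -714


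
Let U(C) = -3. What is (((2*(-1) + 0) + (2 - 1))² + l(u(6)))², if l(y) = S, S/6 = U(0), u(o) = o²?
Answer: 289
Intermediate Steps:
S = -18 (S = 6*(-3) = -18)
l(y) = -18
(((2*(-1) + 0) + (2 - 1))² + l(u(6)))² = (((2*(-1) + 0) + (2 - 1))² - 18)² = (((-2 + 0) + 1)² - 18)² = ((-2 + 1)² - 18)² = ((-1)² - 18)² = (1 - 18)² = (-17)² = 289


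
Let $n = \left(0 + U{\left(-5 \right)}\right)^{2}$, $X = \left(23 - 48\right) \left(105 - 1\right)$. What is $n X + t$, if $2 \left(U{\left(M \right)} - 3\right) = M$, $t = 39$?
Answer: $-611$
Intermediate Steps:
$U{\left(M \right)} = 3 + \frac{M}{2}$
$X = -2600$ ($X = \left(-25\right) 104 = -2600$)
$n = \frac{1}{4}$ ($n = \left(0 + \left(3 + \frac{1}{2} \left(-5\right)\right)\right)^{2} = \left(0 + \left(3 - \frac{5}{2}\right)\right)^{2} = \left(0 + \frac{1}{2}\right)^{2} = \left(\frac{1}{2}\right)^{2} = \frac{1}{4} \approx 0.25$)
$n X + t = \frac{1}{4} \left(-2600\right) + 39 = -650 + 39 = -611$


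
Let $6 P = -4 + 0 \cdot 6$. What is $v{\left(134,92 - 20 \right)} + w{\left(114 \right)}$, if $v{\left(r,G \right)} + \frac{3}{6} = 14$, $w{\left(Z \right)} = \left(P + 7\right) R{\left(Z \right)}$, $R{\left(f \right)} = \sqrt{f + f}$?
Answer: $\frac{27}{2} + \frac{38 \sqrt{57}}{3} \approx 109.13$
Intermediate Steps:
$P = - \frac{2}{3}$ ($P = \frac{-4 + 0 \cdot 6}{6} = \frac{-4 + 0}{6} = \frac{1}{6} \left(-4\right) = - \frac{2}{3} \approx -0.66667$)
$R{\left(f \right)} = \sqrt{2} \sqrt{f}$ ($R{\left(f \right)} = \sqrt{2 f} = \sqrt{2} \sqrt{f}$)
$w{\left(Z \right)} = \frac{19 \sqrt{2} \sqrt{Z}}{3}$ ($w{\left(Z \right)} = \left(- \frac{2}{3} + 7\right) \sqrt{2} \sqrt{Z} = \frac{19 \sqrt{2} \sqrt{Z}}{3}$)
$v{\left(r,G \right)} = \frac{27}{2}$ ($v{\left(r,G \right)} = - \frac{1}{2} + 14 = \frac{27}{2}$)
$v{\left(134,92 - 20 \right)} + w{\left(114 \right)} = \frac{27}{2} + \frac{19 \sqrt{2} \sqrt{114}}{3} = \frac{27}{2} + \frac{38 \sqrt{57}}{3}$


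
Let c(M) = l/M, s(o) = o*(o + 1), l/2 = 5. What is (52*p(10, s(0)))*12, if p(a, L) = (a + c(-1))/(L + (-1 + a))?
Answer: 0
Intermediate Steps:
l = 10 (l = 2*5 = 10)
s(o) = o*(1 + o)
c(M) = 10/M
p(a, L) = (-10 + a)/(-1 + L + a) (p(a, L) = (a + 10/(-1))/(L + (-1 + a)) = (a + 10*(-1))/(-1 + L + a) = (a - 10)/(-1 + L + a) = (-10 + a)/(-1 + L + a))
(52*p(10, s(0)))*12 = (52*((-10 + 10)/(-1 + 0*(1 + 0) + 10)))*12 = (52*(0/(-1 + 0*1 + 10)))*12 = (52*(0/(-1 + 0 + 10)))*12 = (52*(0/9))*12 = (52*((⅑)*0))*12 = (52*0)*12 = 0*12 = 0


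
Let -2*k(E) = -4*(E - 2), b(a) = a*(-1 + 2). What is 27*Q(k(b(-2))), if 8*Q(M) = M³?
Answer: -1728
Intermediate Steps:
b(a) = a (b(a) = a*1 = a)
k(E) = -4 + 2*E (k(E) = -(-2)*(E - 2) = -(-2)*(-2 + E) = -(8 - 4*E)/2 = -4 + 2*E)
Q(M) = M³/8
27*Q(k(b(-2))) = 27*((-4 + 2*(-2))³/8) = 27*((-4 - 4)³/8) = 27*((⅛)*(-8)³) = 27*((⅛)*(-512)) = 27*(-64) = -1728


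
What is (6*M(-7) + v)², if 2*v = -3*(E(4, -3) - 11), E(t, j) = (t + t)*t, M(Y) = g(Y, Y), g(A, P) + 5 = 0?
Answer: 15129/4 ≈ 3782.3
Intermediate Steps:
g(A, P) = -5 (g(A, P) = -5 + 0 = -5)
M(Y) = -5
E(t, j) = 2*t² (E(t, j) = (2*t)*t = 2*t²)
v = -63/2 (v = (-3*(2*4² - 11))/2 = (-3*(2*16 - 11))/2 = (-3*(32 - 11))/2 = (-3*21)/2 = (½)*(-63) = -63/2 ≈ -31.500)
(6*M(-7) + v)² = (6*(-5) - 63/2)² = (-30 - 63/2)² = (-123/2)² = 15129/4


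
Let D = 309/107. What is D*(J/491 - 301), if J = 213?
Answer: -45601602/52537 ≈ -867.99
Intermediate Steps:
D = 309/107 (D = 309*(1/107) = 309/107 ≈ 2.8879)
D*(J/491 - 301) = 309*(213/491 - 301)/107 = (309/107)*(-147578/491) = -45601602/52537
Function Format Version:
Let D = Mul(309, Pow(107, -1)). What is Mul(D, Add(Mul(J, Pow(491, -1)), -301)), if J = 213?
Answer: Rational(-45601602, 52537) ≈ -867.99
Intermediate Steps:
D = Rational(309, 107) (D = Mul(309, Rational(1, 107)) = Rational(309, 107) ≈ 2.8879)
Mul(D, Add(Mul(J, Pow(491, -1)), -301)) = Mul(Rational(309, 107), Add(Mul(213, Pow(491, -1)), -301)) = Mul(Rational(309, 107), Add(Mul(213, Rational(1, 491)), -301)) = Mul(Rational(309, 107), Add(Rational(213, 491), -301)) = Mul(Rational(309, 107), Rational(-147578, 491)) = Rational(-45601602, 52537)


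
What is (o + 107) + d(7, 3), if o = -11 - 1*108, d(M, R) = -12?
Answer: -24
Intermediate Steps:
o = -119 (o = -11 - 108 = -119)
(o + 107) + d(7, 3) = (-119 + 107) - 12 = -12 - 12 = -24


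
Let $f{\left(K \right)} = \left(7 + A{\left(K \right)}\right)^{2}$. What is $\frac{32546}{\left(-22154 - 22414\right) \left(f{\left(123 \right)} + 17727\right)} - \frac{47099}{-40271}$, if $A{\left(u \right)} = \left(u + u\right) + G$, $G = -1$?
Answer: $\frac{85255675066813}{72896615244684} \approx 1.1695$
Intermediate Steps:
$A{\left(u \right)} = -1 + 2 u$ ($A{\left(u \right)} = \left(u + u\right) - 1 = 2 u - 1 = -1 + 2 u$)
$f{\left(K \right)} = \left(6 + 2 K\right)^{2}$ ($f{\left(K \right)} = \left(7 + \left(-1 + 2 K\right)\right)^{2} = \left(6 + 2 K\right)^{2}$)
$\frac{32546}{\left(-22154 - 22414\right) \left(f{\left(123 \right)} + 17727\right)} - \frac{47099}{-40271} = \frac{32546}{\left(-22154 - 22414\right) \left(4 \left(3 + 123\right)^{2} + 17727\right)} - \frac{47099}{-40271} = \frac{32546}{\left(-44568\right) \left(4 \cdot 126^{2} + 17727\right)} - - \frac{47099}{40271} = \frac{32546}{\left(-44568\right) \left(4 \cdot 15876 + 17727\right)} + \frac{47099}{40271} = \frac{32546}{\left(-44568\right) \left(63504 + 17727\right)} + \frac{47099}{40271} = \frac{32546}{\left(-44568\right) 81231} + \frac{47099}{40271} = \frac{32546}{-3620303208} + \frac{47099}{40271} = 32546 \left(- \frac{1}{3620303208}\right) + \frac{47099}{40271} = - \frac{16273}{1810151604} + \frac{47099}{40271} = \frac{85255675066813}{72896615244684}$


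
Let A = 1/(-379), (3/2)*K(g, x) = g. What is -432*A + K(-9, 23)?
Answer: -1842/379 ≈ -4.8602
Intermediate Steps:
K(g, x) = 2*g/3
A = -1/379 ≈ -0.0026385
-432*A + K(-9, 23) = -432*(-1/379) + (⅔)*(-9) = 432/379 - 6 = -1842/379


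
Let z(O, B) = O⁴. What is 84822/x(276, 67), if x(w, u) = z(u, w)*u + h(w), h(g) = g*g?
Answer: 84822/1350201283 ≈ 6.2822e-5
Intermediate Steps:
h(g) = g²
x(w, u) = u⁵ + w² (x(w, u) = u⁴*u + w² = u⁵ + w²)
84822/x(276, 67) = 84822/(67⁵ + 276²) = 84822/(1350125107 + 76176) = 84822/1350201283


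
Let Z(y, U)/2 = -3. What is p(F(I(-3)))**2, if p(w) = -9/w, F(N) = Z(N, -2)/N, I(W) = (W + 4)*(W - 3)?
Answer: 81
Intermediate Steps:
Z(y, U) = -6 (Z(y, U) = 2*(-3) = -6)
I(W) = (-3 + W)*(4 + W) (I(W) = (4 + W)*(-3 + W) = (-3 + W)*(4 + W))
F(N) = -6/N
p(F(I(-3)))**2 = (-9/((-6/(-12 - 3 + (-3)**2))))**2 = (-9/((-6/(-12 - 3 + 9))))**2 = (-9/((-6/(-6))))**2 = (-9/((-6*(-1/6))))**2 = (-9/1)**2 = (-9*1)**2 = (-9)**2 = 81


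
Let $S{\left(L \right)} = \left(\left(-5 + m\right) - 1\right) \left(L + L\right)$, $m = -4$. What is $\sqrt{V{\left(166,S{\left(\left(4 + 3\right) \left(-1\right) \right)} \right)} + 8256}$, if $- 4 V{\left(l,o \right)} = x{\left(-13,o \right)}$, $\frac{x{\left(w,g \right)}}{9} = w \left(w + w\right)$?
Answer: $\frac{\sqrt{29982}}{2} \approx 86.577$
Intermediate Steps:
$x{\left(w,g \right)} = 18 w^{2}$ ($x{\left(w,g \right)} = 9 w \left(w + w\right) = 9 w 2 w = 9 \cdot 2 w^{2} = 18 w^{2}$)
$S{\left(L \right)} = - 20 L$ ($S{\left(L \right)} = \left(\left(-5 - 4\right) - 1\right) \left(L + L\right) = \left(-9 - 1\right) 2 L = - 10 \cdot 2 L = - 20 L$)
$V{\left(l,o \right)} = - \frac{1521}{2}$ ($V{\left(l,o \right)} = - \frac{18 \left(-13\right)^{2}}{4} = - \frac{18 \cdot 169}{4} = \left(- \frac{1}{4}\right) 3042 = - \frac{1521}{2}$)
$\sqrt{V{\left(166,S{\left(\left(4 + 3\right) \left(-1\right) \right)} \right)} + 8256} = \sqrt{- \frac{1521}{2} + 8256} = \sqrt{\frac{14991}{2}} = \frac{\sqrt{29982}}{2}$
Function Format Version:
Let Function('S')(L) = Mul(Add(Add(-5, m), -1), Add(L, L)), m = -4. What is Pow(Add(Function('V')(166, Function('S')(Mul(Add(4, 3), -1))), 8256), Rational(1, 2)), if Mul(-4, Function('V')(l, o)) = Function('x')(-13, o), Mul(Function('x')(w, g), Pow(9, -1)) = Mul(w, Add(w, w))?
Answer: Mul(Rational(1, 2), Pow(29982, Rational(1, 2))) ≈ 86.577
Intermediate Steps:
Function('x')(w, g) = Mul(18, Pow(w, 2)) (Function('x')(w, g) = Mul(9, Mul(w, Add(w, w))) = Mul(9, Mul(w, Mul(2, w))) = Mul(9, Mul(2, Pow(w, 2))) = Mul(18, Pow(w, 2)))
Function('S')(L) = Mul(-20, L) (Function('S')(L) = Mul(Add(Add(-5, -4), -1), Add(L, L)) = Mul(Add(-9, -1), Mul(2, L)) = Mul(-10, Mul(2, L)) = Mul(-20, L))
Function('V')(l, o) = Rational(-1521, 2) (Function('V')(l, o) = Mul(Rational(-1, 4), Mul(18, Pow(-13, 2))) = Mul(Rational(-1, 4), Mul(18, 169)) = Mul(Rational(-1, 4), 3042) = Rational(-1521, 2))
Pow(Add(Function('V')(166, Function('S')(Mul(Add(4, 3), -1))), 8256), Rational(1, 2)) = Pow(Add(Rational(-1521, 2), 8256), Rational(1, 2)) = Pow(Rational(14991, 2), Rational(1, 2)) = Mul(Rational(1, 2), Pow(29982, Rational(1, 2)))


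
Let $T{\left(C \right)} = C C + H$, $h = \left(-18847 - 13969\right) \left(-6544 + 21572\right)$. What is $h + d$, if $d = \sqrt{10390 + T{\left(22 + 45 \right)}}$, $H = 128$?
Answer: $-493158848 + \sqrt{15007} \approx -4.9316 \cdot 10^{8}$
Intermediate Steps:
$h = -493158848$ ($h = \left(-32816\right) 15028 = -493158848$)
$T{\left(C \right)} = 128 + C^{2}$ ($T{\left(C \right)} = C C + 128 = C^{2} + 128 = 128 + C^{2}$)
$d = \sqrt{15007}$ ($d = \sqrt{10390 + \left(128 + \left(22 + 45\right)^{2}\right)} = \sqrt{10390 + \left(128 + 67^{2}\right)} = \sqrt{10390 + \left(128 + 4489\right)} = \sqrt{10390 + 4617} = \sqrt{15007} \approx 122.5$)
$h + d = -493158848 + \sqrt{15007}$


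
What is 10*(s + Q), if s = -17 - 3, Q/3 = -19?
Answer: -770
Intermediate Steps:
Q = -57 (Q = 3*(-19) = -57)
s = -20
10*(s + Q) = 10*(-20 - 57) = 10*(-77) = -770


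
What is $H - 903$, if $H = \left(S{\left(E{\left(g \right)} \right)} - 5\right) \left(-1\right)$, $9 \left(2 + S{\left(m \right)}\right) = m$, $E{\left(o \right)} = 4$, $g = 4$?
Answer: $- \frac{8068}{9} \approx -896.44$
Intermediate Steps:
$S{\left(m \right)} = -2 + \frac{m}{9}$
$H = \frac{59}{9}$ ($H = \left(\left(-2 + \frac{1}{9} \cdot 4\right) - 5\right) \left(-1\right) = \left(\left(-2 + \frac{4}{9}\right) - 5\right) \left(-1\right) = \left(- \frac{14}{9} - 5\right) \left(-1\right) = \left(- \frac{59}{9}\right) \left(-1\right) = \frac{59}{9} \approx 6.5556$)
$H - 903 = \frac{59}{9} - 903 = - \frac{8068}{9}$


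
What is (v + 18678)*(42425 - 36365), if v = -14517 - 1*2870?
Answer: 7823460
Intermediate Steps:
v = -17387 (v = -14517 - 2870 = -17387)
(v + 18678)*(42425 - 36365) = (-17387 + 18678)*(42425 - 36365) = 1291*6060 = 7823460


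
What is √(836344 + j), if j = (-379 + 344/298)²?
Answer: √21737250545/149 ≈ 989.50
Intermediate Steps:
j = 3169577401/22201 (j = (-379 + 344*(1/298))² = (-379 + 172/149)² = (-56299/149)² = 3169577401/22201 ≈ 1.4277e+5)
√(836344 + j) = √(836344 + 3169577401/22201) = √(21737250545/22201) = √21737250545/149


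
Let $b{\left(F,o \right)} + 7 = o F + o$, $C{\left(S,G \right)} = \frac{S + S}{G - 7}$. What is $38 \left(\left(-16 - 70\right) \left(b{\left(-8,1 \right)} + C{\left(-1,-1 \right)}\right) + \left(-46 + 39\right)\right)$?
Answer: $44669$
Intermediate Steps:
$C{\left(S,G \right)} = \frac{2 S}{-7 + G}$
$b{\left(F,o \right)} = -7 + o + F o$ ($b{\left(F,o \right)} = -7 + \left(o F + o\right) = -7 + \left(F o + o\right) = -7 + \left(o + F o\right) = -7 + o + F o$)
$38 \left(\left(-16 - 70\right) \left(b{\left(-8,1 \right)} + C{\left(-1,-1 \right)}\right) + \left(-46 + 39\right)\right) = 38 \left(\left(-16 - 70\right) \left(\left(-7 + 1 - 8\right) + 2 \left(-1\right) \frac{1}{-7 - 1}\right) + \left(-46 + 39\right)\right) = 38 \left(- 86 \left(\left(-7 + 1 - 8\right) + 2 \left(-1\right) \frac{1}{-8}\right) - 7\right) = 38 \left(- 86 \left(-14 + 2 \left(-1\right) \left(- \frac{1}{8}\right)\right) - 7\right) = 38 \left(- 86 \left(-14 + \frac{1}{4}\right) - 7\right) = 38 \left(\left(-86\right) \left(- \frac{55}{4}\right) - 7\right) = 38 \left(\frac{2365}{2} - 7\right) = 38 \cdot \frac{2351}{2} = 44669$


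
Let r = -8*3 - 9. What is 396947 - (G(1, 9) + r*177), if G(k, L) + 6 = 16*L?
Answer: 402650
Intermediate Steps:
G(k, L) = -6 + 16*L
r = -33 (r = -24 - 9 = -33)
396947 - (G(1, 9) + r*177) = 396947 - ((-6 + 16*9) - 33*177) = 396947 - ((-6 + 144) - 5841) = 396947 - (138 - 5841) = 396947 - 1*(-5703) = 396947 + 5703 = 402650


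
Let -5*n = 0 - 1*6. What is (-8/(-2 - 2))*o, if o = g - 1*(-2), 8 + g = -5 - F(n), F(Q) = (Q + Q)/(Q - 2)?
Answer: -16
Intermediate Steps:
n = 6/5 (n = -(0 - 1*6)/5 = -(0 - 6)/5 = -⅕*(-6) = 6/5 ≈ 1.2000)
F(Q) = 2*Q/(-2 + Q) (F(Q) = (2*Q)/(-2 + Q) = 2*Q/(-2 + Q))
g = -10 (g = -8 + (-5 - 2*6/(5*(-2 + 6/5))) = -8 + (-5 - 2*6/(5*(-⅘))) = -8 + (-5 - 2*6*(-5)/(5*4)) = -8 + (-5 - 1*(-3)) = -8 + (-5 + 3) = -8 - 2 = -10)
o = -8 (o = -10 - 1*(-2) = -10 + 2 = -8)
(-8/(-2 - 2))*o = (-8/(-2 - 2))*(-8) = (-8/(-4))*(-8) = -¼*(-8)*(-8) = 2*(-8) = -16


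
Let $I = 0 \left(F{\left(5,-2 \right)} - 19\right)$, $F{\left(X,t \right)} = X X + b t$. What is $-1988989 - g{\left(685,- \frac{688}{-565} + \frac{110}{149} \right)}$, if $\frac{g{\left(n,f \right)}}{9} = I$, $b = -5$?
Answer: $-1988989$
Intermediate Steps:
$F{\left(X,t \right)} = X^{2} - 5 t$ ($F{\left(X,t \right)} = X X - 5 t = X^{2} - 5 t$)
$I = 0$ ($I = 0 \left(\left(5^{2} - -10\right) - 19\right) = 0 \left(\left(25 + 10\right) - 19\right) = 0 \left(35 - 19\right) = 0 \cdot 16 = 0$)
$g{\left(n,f \right)} = 0$ ($g{\left(n,f \right)} = 9 \cdot 0 = 0$)
$-1988989 - g{\left(685,- \frac{688}{-565} + \frac{110}{149} \right)} = -1988989 - 0 = -1988989 + 0 = -1988989$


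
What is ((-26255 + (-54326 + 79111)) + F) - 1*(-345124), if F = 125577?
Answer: 469231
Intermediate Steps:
((-26255 + (-54326 + 79111)) + F) - 1*(-345124) = ((-26255 + (-54326 + 79111)) + 125577) - 1*(-345124) = ((-26255 + 24785) + 125577) + 345124 = (-1470 + 125577) + 345124 = 124107 + 345124 = 469231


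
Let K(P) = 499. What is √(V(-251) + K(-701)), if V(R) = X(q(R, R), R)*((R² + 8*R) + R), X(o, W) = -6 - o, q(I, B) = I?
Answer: √14882289 ≈ 3857.8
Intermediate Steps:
V(R) = (-6 - R)*(R² + 9*R) (V(R) = (-6 - R)*((R² + 8*R) + R) = (-6 - R)*(R² + 9*R))
√(V(-251) + K(-701)) = √(-1*(-251)*(6 - 251)*(9 - 251) + 499) = √(-1*(-251)*(-245)*(-242) + 499) = √(14881790 + 499) = √14882289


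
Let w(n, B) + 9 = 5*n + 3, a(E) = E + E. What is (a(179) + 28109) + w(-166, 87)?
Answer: 27631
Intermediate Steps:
a(E) = 2*E
w(n, B) = -6 + 5*n (w(n, B) = -9 + (5*n + 3) = -9 + (3 + 5*n) = -6 + 5*n)
(a(179) + 28109) + w(-166, 87) = (2*179 + 28109) + (-6 + 5*(-166)) = (358 + 28109) + (-6 - 830) = 28467 - 836 = 27631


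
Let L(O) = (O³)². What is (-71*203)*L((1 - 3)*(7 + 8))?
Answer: -10507077000000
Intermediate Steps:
L(O) = O⁶
(-71*203)*L((1 - 3)*(7 + 8)) = (-71*203)*((1 - 3)*(7 + 8))⁶ = -14413*(-2*15)⁶ = -14413*(-30)⁶ = -14413*729000000 = -10507077000000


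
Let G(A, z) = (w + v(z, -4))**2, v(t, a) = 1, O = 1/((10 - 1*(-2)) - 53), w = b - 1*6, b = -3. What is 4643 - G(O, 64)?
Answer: 4579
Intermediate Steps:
w = -9 (w = -3 - 1*6 = -3 - 6 = -9)
O = -1/41 (O = 1/((10 + 2) - 53) = 1/(12 - 53) = 1/(-41) = -1/41 ≈ -0.024390)
G(A, z) = 64 (G(A, z) = (-9 + 1)**2 = (-8)**2 = 64)
4643 - G(O, 64) = 4643 - 1*64 = 4643 - 64 = 4579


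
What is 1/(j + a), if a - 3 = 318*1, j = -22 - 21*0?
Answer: 1/299 ≈ 0.0033445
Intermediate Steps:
j = -22 (j = -22 + 0 = -22)
a = 321 (a = 3 + 318*1 = 3 + 318 = 321)
1/(j + a) = 1/(-22 + 321) = 1/299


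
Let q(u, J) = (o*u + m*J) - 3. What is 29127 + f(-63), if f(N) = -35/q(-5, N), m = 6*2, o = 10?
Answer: 23563778/809 ≈ 29127.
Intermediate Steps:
m = 12
q(u, J) = -3 + 10*u + 12*J (q(u, J) = (10*u + 12*J) - 3 = -3 + 10*u + 12*J)
f(N) = -35/(-53 + 12*N) (f(N) = -35/(-3 + 10*(-5) + 12*N) = -35/(-3 - 50 + 12*N) = -35/(-53 + 12*N))
29127 + f(-63) = 29127 - 35/(-53 + 12*(-63)) = 29127 - 35/(-53 - 756) = 29127 - 35/(-809) = 29127 - 35*(-1/809) = 29127 + 35/809 = 23563778/809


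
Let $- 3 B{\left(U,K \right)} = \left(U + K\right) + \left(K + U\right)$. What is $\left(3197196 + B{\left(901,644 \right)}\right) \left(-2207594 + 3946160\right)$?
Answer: $5556745537956$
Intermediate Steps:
$B{\left(U,K \right)} = - \frac{2 K}{3} - \frac{2 U}{3}$ ($B{\left(U,K \right)} = - \frac{\left(U + K\right) + \left(K + U\right)}{3} = - \frac{\left(K + U\right) + \left(K + U\right)}{3} = - \frac{2 K + 2 U}{3} = - \frac{2 K}{3} - \frac{2 U}{3}$)
$\left(3197196 + B{\left(901,644 \right)}\right) \left(-2207594 + 3946160\right) = \left(3197196 - 1030\right) \left(-2207594 + 3946160\right) = \left(3197196 - 1030\right) 1738566 = 3196166 \cdot 1738566 = 5556745537956$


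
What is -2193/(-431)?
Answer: 2193/431 ≈ 5.0882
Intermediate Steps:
-2193/(-431) = -2193*(-1/431) = 2193/431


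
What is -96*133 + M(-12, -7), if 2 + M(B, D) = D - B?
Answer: -12765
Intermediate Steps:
M(B, D) = -2 + D - B (M(B, D) = -2 + (D - B) = -2 + D - B)
-96*133 + M(-12, -7) = -96*133 + (-2 - 7 - 1*(-12)) = -12768 + (-2 - 7 + 12) = -12768 + 3 = -12765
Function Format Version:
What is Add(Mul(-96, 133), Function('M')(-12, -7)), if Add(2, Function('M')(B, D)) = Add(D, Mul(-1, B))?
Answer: -12765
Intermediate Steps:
Function('M')(B, D) = Add(-2, D, Mul(-1, B)) (Function('M')(B, D) = Add(-2, Add(D, Mul(-1, B))) = Add(-2, D, Mul(-1, B)))
Add(Mul(-96, 133), Function('M')(-12, -7)) = Add(Mul(-96, 133), Add(-2, -7, Mul(-1, -12))) = Add(-12768, Add(-2, -7, 12)) = Add(-12768, 3) = -12765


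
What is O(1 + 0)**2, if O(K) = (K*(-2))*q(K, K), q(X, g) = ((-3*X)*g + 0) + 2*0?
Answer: 36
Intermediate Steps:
q(X, g) = -3*X*g (q(X, g) = (-3*X*g + 0) + 0 = -3*X*g + 0 = -3*X*g)
O(K) = 6*K**3 (O(K) = (K*(-2))*(-3*K*K) = (-2*K)*(-3*K**2) = 6*K**3)
O(1 + 0)**2 = (6*(1 + 0)**3)**2 = (6*1**3)**2 = (6*1)**2 = 6**2 = 36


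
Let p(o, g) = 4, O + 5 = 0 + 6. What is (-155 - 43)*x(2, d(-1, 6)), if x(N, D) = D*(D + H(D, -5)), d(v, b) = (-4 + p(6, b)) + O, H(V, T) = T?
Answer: 792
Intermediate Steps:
O = 1 (O = -5 + (0 + 6) = -5 + 6 = 1)
d(v, b) = 1 (d(v, b) = (-4 + 4) + 1 = 0 + 1 = 1)
x(N, D) = D*(-5 + D) (x(N, D) = D*(D - 5) = D*(-5 + D))
(-155 - 43)*x(2, d(-1, 6)) = (-155 - 43)*(1*(-5 + 1)) = -198*(-4) = 792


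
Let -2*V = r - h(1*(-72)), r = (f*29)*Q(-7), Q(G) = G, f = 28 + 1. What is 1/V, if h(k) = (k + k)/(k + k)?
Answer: 1/2944 ≈ 0.00033967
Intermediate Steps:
f = 29
r = -5887 (r = (29*29)*(-7) = 841*(-7) = -5887)
h(k) = 1 (h(k) = (2*k)/((2*k)) = (2*k)*(1/(2*k)) = 1)
V = 2944 (V = -(-5887 - 1*1)/2 = -(-5887 - 1)/2 = -½*(-5888) = 2944)
1/V = 1/2944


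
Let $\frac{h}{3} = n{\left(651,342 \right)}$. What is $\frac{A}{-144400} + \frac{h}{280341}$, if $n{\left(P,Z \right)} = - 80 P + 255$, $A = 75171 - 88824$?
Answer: $- \frac{2069232703}{4497915600} \approx -0.46004$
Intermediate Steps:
$A = -13653$ ($A = 75171 - 88824 = -13653$)
$n{\left(P,Z \right)} = 255 - 80 P$
$h = -155475$ ($h = 3 \left(255 - 52080\right) = 3 \left(-51825\right) = -155475$)
$\frac{A}{-144400} + \frac{h}{280341} = - \frac{13653}{-144400} - \frac{155475}{280341} = \left(-13653\right) \left(- \frac{1}{144400}\right) - \frac{17275}{31149} = \frac{13653}{144400} - \frac{17275}{31149} = - \frac{2069232703}{4497915600}$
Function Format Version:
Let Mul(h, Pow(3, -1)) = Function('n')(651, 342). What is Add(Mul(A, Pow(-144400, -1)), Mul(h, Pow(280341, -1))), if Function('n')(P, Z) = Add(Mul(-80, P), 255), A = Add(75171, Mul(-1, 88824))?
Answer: Rational(-2069232703, 4497915600) ≈ -0.46004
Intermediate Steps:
A = -13653 (A = Add(75171, -88824) = -13653)
Function('n')(P, Z) = Add(255, Mul(-80, P))
h = -155475 (h = Mul(3, Add(255, Mul(-80, 651))) = Mul(3, Add(255, -52080)) = Mul(3, -51825) = -155475)
Add(Mul(A, Pow(-144400, -1)), Mul(h, Pow(280341, -1))) = Add(Mul(-13653, Pow(-144400, -1)), Mul(-155475, Pow(280341, -1))) = Add(Mul(-13653, Rational(-1, 144400)), Mul(-155475, Rational(1, 280341))) = Add(Rational(13653, 144400), Rational(-17275, 31149)) = Rational(-2069232703, 4497915600)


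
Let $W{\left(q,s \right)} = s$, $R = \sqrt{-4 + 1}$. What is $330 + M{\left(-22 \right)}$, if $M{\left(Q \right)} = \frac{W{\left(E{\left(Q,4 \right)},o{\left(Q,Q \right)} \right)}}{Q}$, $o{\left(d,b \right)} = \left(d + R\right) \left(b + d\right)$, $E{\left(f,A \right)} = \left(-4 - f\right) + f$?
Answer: $286 + 2 i \sqrt{3} \approx 286.0 + 3.4641 i$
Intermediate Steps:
$R = i \sqrt{3}$ ($R = \sqrt{-3} = i \sqrt{3} \approx 1.732 i$)
$E{\left(f,A \right)} = -4$
$o{\left(d,b \right)} = \left(b + d\right) \left(d + i \sqrt{3}\right)$ ($o{\left(d,b \right)} = \left(d + i \sqrt{3}\right) \left(b + d\right) = \left(b + d\right) \left(d + i \sqrt{3}\right)$)
$M{\left(Q \right)} = \frac{2 Q^{2} + 2 i Q \sqrt{3}}{Q}$ ($M{\left(Q \right)} = \frac{Q^{2} + Q Q + i Q \sqrt{3} + i Q \sqrt{3}}{Q} = \frac{Q^{2} + Q^{2} + i Q \sqrt{3} + i Q \sqrt{3}}{Q} = \frac{2 Q^{2} + 2 i Q \sqrt{3}}{Q}$)
$330 + M{\left(-22 \right)} = 330 + \left(2 \left(-22\right) + 2 i \sqrt{3}\right) = 330 - \left(44 - 2 i \sqrt{3}\right) = 286 + 2 i \sqrt{3}$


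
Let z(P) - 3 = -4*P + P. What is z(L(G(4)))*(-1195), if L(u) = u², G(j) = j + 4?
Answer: 225855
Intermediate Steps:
G(j) = 4 + j
z(P) = 3 - 3*P (z(P) = 3 + (-4*P + P) = 3 - 3*P)
z(L(G(4)))*(-1195) = (3 - 3*(4 + 4)²)*(-1195) = (3 - 3*8²)*(-1195) = (3 - 3*64)*(-1195) = (3 - 192)*(-1195) = -189*(-1195) = 225855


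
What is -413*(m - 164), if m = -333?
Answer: 205261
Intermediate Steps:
-413*(m - 164) = -413*(-333 - 164) = -413*(-497) = 205261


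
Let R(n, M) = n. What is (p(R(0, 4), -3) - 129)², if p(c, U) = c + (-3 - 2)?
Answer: 17956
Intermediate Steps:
p(c, U) = -5 + c (p(c, U) = c - 5 = -5 + c)
(p(R(0, 4), -3) - 129)² = ((-5 + 0) - 129)² = (-5 - 129)² = (-134)² = 17956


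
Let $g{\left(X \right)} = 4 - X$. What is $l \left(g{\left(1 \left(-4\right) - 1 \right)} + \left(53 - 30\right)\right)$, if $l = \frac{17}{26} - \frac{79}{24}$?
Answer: $- \frac{3292}{39} \approx -84.41$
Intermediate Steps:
$l = - \frac{823}{312}$ ($l = 17 \cdot \frac{1}{26} - \frac{79}{24} = \frac{17}{26} - \frac{79}{24} = - \frac{823}{312} \approx -2.6378$)
$l \left(g{\left(1 \left(-4\right) - 1 \right)} + \left(53 - 30\right)\right) = - \frac{823 \left(\left(4 - \left(1 \left(-4\right) - 1\right)\right) + \left(53 - 30\right)\right)}{312} = - \frac{823 \left(\left(4 - \left(-4 - 1\right)\right) + 23\right)}{312} = - \frac{823 \left(\left(4 - -5\right) + 23\right)}{312} = - \frac{823 \left(\left(4 + 5\right) + 23\right)}{312} = - \frac{823 \left(9 + 23\right)}{312} = \left(- \frac{823}{312}\right) 32 = - \frac{3292}{39}$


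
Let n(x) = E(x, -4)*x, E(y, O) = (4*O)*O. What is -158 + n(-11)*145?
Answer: -102238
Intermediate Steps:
E(y, O) = 4*O**2
n(x) = 64*x (n(x) = (4*(-4)**2)*x = (4*16)*x = 64*x)
-158 + n(-11)*145 = -158 + (64*(-11))*145 = -158 - 704*145 = -158 - 102080 = -102238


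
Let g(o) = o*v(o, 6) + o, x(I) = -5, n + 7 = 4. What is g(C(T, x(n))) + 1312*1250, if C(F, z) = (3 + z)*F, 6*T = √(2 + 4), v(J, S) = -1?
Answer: 1640000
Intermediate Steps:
n = -3 (n = -7 + 4 = -3)
T = √6/6 (T = √(2 + 4)/6 = √6/6 ≈ 0.40825)
C(F, z) = F*(3 + z)
g(o) = 0 (g(o) = o*(-1) + o = -o + o = 0)
g(C(T, x(n))) + 1312*1250 = 0 + 1312*1250 = 0 + 1640000 = 1640000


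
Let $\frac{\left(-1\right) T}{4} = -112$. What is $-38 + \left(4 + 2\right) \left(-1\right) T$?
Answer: $-2726$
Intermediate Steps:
$T = 448$ ($T = \left(-4\right) \left(-112\right) = 448$)
$-38 + \left(4 + 2\right) \left(-1\right) T = -38 + \left(4 + 2\right) \left(-1\right) 448 = -38 + 6 \left(-1\right) 448 = -38 - 2688 = -2726$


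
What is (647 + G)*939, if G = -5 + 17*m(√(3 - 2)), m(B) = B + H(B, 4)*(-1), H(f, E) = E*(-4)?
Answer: 874209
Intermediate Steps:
H(f, E) = -4*E
m(B) = 16 + B (m(B) = B - 4*4*(-1) = B - 16*(-1) = B + 16 = 16 + B)
G = 284 (G = -5 + 17*(16 + √(3 - 2)) = -5 + 17*(16 + √1) = -5 + 17*(16 + 1) = -5 + 17*17 = -5 + 289 = 284)
(647 + G)*939 = (647 + 284)*939 = 931*939 = 874209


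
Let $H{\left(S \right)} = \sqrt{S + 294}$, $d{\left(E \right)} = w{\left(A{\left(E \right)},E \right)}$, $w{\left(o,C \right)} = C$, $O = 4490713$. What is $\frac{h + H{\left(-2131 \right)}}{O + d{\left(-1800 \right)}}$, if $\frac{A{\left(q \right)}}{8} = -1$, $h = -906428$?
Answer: $- \frac{906428}{4488913} + \frac{i \sqrt{1837}}{4488913} \approx -0.20193 + 9.548 \cdot 10^{-6} i$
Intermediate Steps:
$A{\left(q \right)} = -8$ ($A{\left(q \right)} = 8 \left(-1\right) = -8$)
$d{\left(E \right)} = E$
$H{\left(S \right)} = \sqrt{294 + S}$
$\frac{h + H{\left(-2131 \right)}}{O + d{\left(-1800 \right)}} = \frac{-906428 + \sqrt{294 - 2131}}{4490713 - 1800} = \frac{-906428 + \sqrt{-1837}}{4488913} = \left(-906428 + i \sqrt{1837}\right) \frac{1}{4488913} = - \frac{906428}{4488913} + \frac{i \sqrt{1837}}{4488913}$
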